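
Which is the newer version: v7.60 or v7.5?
v7.60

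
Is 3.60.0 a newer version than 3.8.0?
Yes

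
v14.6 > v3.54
True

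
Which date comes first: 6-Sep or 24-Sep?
6-Sep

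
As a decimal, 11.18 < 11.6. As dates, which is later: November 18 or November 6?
November 18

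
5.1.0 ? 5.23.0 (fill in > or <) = <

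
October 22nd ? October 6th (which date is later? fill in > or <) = >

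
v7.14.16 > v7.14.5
True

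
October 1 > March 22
True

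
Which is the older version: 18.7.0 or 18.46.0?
18.7.0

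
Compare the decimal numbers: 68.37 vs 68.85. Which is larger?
68.85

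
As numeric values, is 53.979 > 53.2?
True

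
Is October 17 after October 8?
Yes. Day 17 comes after day 8 in October — this is a date comparison, not a decimal one (the decimal 10.17 would be smaller than 10.8).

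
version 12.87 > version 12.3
True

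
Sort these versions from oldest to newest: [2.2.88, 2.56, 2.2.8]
[2.2.8, 2.2.88, 2.56]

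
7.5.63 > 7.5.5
True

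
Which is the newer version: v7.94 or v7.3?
v7.94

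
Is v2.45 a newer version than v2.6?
Yes. Version numbers are compared segment by segment as integers, not as decimals: minor version 45 > 6, so v2.45 > v2.6 (even though the decimal 2.45 < 2.6).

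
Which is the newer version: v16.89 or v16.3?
v16.89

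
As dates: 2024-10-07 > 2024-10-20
False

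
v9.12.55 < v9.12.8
False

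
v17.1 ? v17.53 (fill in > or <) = <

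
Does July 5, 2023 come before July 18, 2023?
Yes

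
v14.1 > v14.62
False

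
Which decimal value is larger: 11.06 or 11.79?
11.79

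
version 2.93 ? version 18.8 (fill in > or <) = <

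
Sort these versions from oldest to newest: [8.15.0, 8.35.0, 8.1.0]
[8.1.0, 8.15.0, 8.35.0]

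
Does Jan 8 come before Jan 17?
Yes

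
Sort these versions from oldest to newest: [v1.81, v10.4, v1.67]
[v1.67, v1.81, v10.4]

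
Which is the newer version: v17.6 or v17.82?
v17.82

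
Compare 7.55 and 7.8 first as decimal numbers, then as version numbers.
As decimals: 7.55 < 7.8. As versions: v7.55 > v7.8 (minor version 55 > 8).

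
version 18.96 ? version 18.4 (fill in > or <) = >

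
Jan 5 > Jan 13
False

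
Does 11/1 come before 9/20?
No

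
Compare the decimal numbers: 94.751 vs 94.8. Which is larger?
94.8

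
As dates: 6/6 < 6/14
True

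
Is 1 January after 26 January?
No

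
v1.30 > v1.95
False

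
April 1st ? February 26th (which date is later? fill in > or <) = >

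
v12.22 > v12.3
True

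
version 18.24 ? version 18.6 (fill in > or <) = >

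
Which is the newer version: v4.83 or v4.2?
v4.83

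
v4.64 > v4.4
True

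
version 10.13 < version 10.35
True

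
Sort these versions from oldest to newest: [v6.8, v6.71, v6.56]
[v6.8, v6.56, v6.71]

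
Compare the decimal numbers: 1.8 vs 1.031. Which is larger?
1.8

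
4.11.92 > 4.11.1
True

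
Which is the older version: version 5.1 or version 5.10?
version 5.1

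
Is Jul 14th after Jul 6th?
Yes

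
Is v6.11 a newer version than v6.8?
Yes. Version numbers are compared segment by segment as integers, not as decimals: minor version 11 > 8, so v6.11 > v6.8 (even though the decimal 6.11 < 6.8).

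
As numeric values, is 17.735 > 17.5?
True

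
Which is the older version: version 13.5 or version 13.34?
version 13.5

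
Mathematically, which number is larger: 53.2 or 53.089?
53.2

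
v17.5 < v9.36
False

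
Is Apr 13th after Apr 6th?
Yes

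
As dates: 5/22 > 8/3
False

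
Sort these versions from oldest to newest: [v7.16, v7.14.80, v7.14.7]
[v7.14.7, v7.14.80, v7.16]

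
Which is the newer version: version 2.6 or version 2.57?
version 2.57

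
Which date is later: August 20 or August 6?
August 20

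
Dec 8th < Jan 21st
False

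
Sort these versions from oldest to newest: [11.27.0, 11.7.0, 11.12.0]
[11.7.0, 11.12.0, 11.27.0]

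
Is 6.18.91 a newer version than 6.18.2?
Yes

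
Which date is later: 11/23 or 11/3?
11/23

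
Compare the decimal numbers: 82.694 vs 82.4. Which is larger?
82.694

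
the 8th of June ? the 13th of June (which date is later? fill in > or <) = <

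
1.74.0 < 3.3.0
True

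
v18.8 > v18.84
False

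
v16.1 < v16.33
True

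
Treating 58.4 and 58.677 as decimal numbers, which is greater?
58.677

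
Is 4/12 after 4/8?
Yes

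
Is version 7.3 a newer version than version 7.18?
No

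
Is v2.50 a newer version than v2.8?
Yes. Version numbers are compared segment by segment as integers, not as decimals: minor version 50 > 8, so v2.50 > v2.8 (even though the decimal 2.50 < 2.8).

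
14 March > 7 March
True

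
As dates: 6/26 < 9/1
True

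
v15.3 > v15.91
False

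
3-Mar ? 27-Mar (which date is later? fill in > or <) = <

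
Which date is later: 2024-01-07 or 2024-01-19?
2024-01-19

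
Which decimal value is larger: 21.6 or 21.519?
21.6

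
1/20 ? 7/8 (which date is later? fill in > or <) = <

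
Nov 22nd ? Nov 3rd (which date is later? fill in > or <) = >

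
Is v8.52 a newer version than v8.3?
Yes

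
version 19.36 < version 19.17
False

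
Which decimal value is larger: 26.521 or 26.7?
26.7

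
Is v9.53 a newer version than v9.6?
Yes. Version numbers are compared segment by segment as integers, not as decimals: minor version 53 > 6, so v9.53 > v9.6 (even though the decimal 9.53 < 9.6).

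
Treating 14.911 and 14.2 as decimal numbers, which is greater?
14.911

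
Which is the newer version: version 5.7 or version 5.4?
version 5.7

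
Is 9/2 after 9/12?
No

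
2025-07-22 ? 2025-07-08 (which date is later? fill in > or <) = >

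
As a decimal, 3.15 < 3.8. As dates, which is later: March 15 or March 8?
March 15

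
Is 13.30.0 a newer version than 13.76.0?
No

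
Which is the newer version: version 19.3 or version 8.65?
version 19.3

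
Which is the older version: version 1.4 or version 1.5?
version 1.4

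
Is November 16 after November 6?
Yes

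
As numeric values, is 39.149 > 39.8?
False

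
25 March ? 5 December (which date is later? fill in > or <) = <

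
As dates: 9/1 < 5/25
False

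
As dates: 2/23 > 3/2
False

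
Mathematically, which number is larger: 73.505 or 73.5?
73.505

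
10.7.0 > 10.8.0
False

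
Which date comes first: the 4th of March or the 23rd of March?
the 4th of March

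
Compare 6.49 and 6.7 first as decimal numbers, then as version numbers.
As decimals: 6.49 < 6.7. As versions: v6.49 > v6.7 (minor version 49 > 7).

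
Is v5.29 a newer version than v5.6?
Yes. Version numbers are compared segment by segment as integers, not as decimals: minor version 29 > 6, so v5.29 > v5.6 (even though the decimal 5.29 < 5.6).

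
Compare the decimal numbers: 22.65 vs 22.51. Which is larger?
22.65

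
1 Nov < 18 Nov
True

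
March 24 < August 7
True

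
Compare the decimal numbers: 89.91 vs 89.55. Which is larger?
89.91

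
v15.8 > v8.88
True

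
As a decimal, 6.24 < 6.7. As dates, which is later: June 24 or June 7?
June 24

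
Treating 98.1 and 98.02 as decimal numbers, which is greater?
98.1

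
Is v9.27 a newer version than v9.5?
Yes. Version numbers are compared segment by segment as integers, not as decimals: minor version 27 > 5, so v9.27 > v9.5 (even though the decimal 9.27 < 9.5).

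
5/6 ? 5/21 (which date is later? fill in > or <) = <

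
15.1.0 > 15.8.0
False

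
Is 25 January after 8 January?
Yes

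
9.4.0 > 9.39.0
False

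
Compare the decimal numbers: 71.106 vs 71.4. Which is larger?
71.4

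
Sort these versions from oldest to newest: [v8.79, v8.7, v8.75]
[v8.7, v8.75, v8.79]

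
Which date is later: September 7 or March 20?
September 7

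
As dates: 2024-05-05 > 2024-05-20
False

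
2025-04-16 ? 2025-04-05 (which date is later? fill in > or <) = >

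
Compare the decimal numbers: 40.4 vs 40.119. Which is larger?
40.4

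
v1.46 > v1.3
True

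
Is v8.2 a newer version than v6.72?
Yes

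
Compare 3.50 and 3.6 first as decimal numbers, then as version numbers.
As decimals: 3.50 < 3.6. As versions: v3.50 > v3.6 (minor version 50 > 6).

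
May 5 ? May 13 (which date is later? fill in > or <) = <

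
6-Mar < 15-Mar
True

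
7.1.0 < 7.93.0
True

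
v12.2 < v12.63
True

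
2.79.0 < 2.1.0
False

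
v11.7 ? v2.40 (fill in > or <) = >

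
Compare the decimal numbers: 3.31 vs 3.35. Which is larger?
3.35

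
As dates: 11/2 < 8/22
False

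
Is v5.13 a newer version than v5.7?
Yes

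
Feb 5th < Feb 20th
True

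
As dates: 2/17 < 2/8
False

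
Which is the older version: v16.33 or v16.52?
v16.33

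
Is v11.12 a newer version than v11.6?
Yes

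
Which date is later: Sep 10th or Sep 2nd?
Sep 10th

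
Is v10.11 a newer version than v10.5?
Yes. Version numbers are compared segment by segment as integers, not as decimals: minor version 11 > 5, so v10.11 > v10.5 (even though the decimal 10.11 < 10.5).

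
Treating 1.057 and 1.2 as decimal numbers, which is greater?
1.2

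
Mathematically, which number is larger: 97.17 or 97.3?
97.3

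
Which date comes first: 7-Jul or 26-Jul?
7-Jul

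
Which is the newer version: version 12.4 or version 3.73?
version 12.4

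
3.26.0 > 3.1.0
True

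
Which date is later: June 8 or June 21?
June 21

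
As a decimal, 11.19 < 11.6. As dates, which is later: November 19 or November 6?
November 19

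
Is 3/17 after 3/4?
Yes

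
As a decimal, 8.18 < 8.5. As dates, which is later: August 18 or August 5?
August 18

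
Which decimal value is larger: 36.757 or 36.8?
36.8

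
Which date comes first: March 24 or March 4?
March 4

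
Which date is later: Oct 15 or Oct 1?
Oct 15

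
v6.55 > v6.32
True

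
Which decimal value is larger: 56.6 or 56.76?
56.76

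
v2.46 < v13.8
True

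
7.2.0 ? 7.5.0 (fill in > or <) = <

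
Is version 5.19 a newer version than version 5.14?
Yes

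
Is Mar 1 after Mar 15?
No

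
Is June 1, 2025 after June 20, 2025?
No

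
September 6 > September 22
False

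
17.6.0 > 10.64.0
True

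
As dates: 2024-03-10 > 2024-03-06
True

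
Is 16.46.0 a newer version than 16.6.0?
Yes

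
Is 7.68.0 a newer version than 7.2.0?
Yes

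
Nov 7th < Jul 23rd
False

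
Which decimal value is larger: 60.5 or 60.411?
60.5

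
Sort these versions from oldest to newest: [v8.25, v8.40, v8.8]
[v8.8, v8.25, v8.40]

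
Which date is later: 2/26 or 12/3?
12/3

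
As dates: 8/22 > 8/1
True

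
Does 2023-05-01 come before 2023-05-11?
Yes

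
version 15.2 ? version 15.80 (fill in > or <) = <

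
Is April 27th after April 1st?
Yes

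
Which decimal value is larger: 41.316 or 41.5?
41.5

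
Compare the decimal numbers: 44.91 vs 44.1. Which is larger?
44.91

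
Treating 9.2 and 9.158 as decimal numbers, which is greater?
9.2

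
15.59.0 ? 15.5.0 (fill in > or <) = >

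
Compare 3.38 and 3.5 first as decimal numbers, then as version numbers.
As decimals: 3.38 < 3.5. As versions: v3.38 > v3.5 (minor version 38 > 5).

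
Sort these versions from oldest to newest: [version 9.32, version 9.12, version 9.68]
[version 9.12, version 9.32, version 9.68]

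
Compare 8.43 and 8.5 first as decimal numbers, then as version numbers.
As decimals: 8.43 < 8.5. As versions: v8.43 > v8.5 (minor version 43 > 5).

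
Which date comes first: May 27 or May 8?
May 8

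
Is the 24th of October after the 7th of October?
Yes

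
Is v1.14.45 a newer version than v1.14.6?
Yes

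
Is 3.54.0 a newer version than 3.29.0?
Yes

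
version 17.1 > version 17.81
False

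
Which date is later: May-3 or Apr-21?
May-3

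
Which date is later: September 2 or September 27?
September 27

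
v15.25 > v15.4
True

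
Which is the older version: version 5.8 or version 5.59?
version 5.8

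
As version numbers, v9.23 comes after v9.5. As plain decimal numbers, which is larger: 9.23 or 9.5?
9.5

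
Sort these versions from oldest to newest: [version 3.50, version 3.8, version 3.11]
[version 3.8, version 3.11, version 3.50]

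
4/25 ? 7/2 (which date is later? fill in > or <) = <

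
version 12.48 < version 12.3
False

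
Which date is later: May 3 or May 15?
May 15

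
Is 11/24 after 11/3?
Yes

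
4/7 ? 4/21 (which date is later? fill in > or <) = <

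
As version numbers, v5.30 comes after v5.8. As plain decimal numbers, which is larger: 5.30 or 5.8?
5.8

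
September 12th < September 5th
False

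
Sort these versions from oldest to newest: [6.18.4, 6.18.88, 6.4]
[6.4, 6.18.4, 6.18.88]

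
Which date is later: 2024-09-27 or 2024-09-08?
2024-09-27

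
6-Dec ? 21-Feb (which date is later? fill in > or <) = >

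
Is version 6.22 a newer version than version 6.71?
No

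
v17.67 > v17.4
True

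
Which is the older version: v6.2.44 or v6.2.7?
v6.2.7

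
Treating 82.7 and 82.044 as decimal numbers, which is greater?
82.7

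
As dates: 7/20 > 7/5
True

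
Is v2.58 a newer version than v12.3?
No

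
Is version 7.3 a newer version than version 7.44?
No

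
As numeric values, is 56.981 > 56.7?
True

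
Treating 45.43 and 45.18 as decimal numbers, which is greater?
45.43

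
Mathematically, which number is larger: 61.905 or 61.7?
61.905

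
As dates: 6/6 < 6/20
True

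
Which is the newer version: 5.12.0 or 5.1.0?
5.12.0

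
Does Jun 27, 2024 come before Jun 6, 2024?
No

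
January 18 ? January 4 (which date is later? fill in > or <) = >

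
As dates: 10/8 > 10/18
False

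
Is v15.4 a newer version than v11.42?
Yes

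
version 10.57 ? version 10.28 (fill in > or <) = >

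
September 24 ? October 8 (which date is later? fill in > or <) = <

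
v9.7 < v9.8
True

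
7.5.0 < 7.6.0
True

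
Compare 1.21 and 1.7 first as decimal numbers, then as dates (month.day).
As decimals: 1.21 < 1.7. As dates: 1/21 is later than 1/7 (day 21 > day 7).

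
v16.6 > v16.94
False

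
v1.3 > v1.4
False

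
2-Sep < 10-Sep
True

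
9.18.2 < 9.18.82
True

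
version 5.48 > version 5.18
True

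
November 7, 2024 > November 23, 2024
False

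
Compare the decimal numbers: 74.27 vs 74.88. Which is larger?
74.88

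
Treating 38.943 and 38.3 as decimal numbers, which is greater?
38.943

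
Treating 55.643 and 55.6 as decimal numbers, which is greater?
55.643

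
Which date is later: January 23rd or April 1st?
April 1st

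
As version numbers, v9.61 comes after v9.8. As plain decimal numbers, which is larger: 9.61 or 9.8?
9.8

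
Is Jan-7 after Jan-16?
No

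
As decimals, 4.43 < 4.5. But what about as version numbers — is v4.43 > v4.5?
True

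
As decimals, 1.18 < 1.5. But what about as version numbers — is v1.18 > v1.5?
True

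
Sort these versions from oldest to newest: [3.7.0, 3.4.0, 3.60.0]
[3.4.0, 3.7.0, 3.60.0]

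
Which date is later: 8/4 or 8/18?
8/18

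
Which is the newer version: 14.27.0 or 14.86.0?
14.86.0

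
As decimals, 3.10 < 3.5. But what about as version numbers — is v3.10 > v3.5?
True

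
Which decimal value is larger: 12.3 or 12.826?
12.826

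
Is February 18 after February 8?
Yes. Day 18 comes after day 8 in February — this is a date comparison, not a decimal one (the decimal 2.18 would be smaller than 2.8).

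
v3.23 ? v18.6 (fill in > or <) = <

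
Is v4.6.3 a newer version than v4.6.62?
No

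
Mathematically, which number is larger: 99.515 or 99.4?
99.515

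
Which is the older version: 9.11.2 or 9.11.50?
9.11.2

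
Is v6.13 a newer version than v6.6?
Yes. Version numbers are compared segment by segment as integers, not as decimals: minor version 13 > 6, so v6.13 > v6.6 (even though the decimal 6.13 < 6.6).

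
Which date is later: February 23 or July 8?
July 8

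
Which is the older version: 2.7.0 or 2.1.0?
2.1.0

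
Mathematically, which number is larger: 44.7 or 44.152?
44.7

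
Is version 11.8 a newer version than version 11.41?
No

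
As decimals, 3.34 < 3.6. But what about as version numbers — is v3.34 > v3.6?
True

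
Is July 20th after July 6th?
Yes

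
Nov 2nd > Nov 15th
False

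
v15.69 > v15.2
True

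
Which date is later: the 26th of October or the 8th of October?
the 26th of October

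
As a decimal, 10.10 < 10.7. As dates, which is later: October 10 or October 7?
October 10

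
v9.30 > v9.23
True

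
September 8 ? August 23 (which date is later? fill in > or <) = >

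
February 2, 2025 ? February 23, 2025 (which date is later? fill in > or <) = <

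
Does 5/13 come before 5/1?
No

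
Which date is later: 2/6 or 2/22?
2/22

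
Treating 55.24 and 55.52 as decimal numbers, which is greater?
55.52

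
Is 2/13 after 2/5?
Yes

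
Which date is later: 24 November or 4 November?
24 November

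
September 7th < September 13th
True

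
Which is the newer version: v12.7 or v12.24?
v12.24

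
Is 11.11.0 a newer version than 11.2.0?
Yes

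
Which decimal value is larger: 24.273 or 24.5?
24.5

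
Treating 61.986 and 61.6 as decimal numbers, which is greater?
61.986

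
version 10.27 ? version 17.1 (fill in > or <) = <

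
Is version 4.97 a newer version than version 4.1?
Yes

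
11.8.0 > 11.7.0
True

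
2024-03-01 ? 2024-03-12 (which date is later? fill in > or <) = <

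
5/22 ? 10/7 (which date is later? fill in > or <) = <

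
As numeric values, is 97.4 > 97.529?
False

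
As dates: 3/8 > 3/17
False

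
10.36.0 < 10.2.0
False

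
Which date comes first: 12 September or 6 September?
6 September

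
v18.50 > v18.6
True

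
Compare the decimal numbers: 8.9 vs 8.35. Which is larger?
8.9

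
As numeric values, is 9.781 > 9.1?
True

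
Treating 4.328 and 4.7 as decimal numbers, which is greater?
4.7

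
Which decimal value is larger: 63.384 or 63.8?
63.8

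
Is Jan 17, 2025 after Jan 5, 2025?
Yes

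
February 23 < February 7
False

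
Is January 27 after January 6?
Yes. Day 27 comes after day 6 in January — this is a date comparison, not a decimal one (the decimal 1.27 would be smaller than 1.6).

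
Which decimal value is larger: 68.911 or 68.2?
68.911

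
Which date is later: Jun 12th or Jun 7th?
Jun 12th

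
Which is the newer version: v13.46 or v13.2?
v13.46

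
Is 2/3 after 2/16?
No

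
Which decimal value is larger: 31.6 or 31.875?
31.875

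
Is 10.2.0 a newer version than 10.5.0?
No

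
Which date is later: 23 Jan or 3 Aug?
3 Aug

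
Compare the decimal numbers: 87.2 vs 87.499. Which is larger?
87.499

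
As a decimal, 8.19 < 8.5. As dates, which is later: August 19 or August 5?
August 19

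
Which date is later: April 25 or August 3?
August 3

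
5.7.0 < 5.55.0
True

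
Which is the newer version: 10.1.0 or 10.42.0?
10.42.0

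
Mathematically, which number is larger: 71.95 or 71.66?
71.95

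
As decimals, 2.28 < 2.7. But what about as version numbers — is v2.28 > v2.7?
True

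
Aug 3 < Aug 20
True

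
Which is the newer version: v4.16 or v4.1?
v4.16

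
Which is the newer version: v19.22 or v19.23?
v19.23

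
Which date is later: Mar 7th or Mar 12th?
Mar 12th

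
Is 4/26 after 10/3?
No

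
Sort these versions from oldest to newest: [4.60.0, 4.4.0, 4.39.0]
[4.4.0, 4.39.0, 4.60.0]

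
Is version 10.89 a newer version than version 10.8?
Yes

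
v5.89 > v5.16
True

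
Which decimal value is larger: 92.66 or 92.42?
92.66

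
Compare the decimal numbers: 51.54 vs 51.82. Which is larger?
51.82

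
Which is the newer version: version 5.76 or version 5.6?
version 5.76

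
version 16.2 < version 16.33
True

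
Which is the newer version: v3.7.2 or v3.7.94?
v3.7.94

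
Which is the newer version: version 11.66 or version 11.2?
version 11.66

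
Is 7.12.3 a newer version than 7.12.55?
No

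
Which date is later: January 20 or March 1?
March 1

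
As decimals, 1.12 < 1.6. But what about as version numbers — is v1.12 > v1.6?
True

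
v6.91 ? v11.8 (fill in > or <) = <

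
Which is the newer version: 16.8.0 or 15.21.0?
16.8.0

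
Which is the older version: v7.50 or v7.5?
v7.5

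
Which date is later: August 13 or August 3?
August 13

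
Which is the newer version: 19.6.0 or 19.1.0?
19.6.0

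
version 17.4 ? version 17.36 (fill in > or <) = <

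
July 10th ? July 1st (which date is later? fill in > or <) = >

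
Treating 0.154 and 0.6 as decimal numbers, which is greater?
0.6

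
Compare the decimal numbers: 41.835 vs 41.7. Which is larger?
41.835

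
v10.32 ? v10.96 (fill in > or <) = <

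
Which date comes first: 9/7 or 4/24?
4/24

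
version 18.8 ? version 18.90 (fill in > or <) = <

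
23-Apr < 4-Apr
False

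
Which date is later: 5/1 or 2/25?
5/1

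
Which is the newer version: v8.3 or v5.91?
v8.3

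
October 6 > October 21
False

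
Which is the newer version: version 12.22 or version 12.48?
version 12.48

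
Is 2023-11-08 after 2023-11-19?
No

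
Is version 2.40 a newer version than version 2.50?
No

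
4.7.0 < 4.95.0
True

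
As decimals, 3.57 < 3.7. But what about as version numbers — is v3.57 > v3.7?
True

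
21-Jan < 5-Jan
False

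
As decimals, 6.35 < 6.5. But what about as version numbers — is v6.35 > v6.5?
True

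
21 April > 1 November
False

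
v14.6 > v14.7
False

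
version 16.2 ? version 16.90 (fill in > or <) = <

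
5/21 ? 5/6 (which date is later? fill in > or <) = >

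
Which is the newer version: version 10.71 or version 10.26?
version 10.71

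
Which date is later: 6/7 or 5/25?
6/7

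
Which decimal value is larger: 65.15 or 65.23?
65.23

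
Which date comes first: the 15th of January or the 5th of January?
the 5th of January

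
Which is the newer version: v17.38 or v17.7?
v17.38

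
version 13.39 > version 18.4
False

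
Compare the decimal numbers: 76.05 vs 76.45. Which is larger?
76.45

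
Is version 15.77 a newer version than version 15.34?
Yes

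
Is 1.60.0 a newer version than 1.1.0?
Yes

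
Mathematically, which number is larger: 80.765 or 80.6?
80.765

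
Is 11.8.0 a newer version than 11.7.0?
Yes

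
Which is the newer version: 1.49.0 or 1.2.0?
1.49.0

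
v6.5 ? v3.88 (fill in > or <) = >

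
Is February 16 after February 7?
Yes. Day 16 comes after day 7 in February — this is a date comparison, not a decimal one (the decimal 2.16 would be smaller than 2.7).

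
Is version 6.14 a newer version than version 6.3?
Yes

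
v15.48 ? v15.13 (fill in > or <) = >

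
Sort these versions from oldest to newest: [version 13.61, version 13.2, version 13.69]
[version 13.2, version 13.61, version 13.69]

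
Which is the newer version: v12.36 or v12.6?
v12.36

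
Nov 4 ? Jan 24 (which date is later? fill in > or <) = >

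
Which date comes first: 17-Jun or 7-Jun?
7-Jun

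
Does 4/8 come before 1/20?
No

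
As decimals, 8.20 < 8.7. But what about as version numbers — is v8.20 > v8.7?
True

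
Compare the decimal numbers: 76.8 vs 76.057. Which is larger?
76.8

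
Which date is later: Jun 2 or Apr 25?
Jun 2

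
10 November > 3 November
True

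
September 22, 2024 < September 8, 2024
False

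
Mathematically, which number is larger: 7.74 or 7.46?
7.74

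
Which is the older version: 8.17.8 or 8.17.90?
8.17.8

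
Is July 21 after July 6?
Yes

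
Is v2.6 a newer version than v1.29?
Yes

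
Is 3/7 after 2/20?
Yes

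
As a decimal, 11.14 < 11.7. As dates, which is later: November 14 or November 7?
November 14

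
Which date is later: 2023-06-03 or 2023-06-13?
2023-06-13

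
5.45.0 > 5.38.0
True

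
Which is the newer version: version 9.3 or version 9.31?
version 9.31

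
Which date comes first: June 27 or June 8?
June 8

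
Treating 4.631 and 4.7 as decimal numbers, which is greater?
4.7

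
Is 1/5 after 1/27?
No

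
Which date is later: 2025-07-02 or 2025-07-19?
2025-07-19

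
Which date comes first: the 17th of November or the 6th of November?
the 6th of November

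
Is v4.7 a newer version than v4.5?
Yes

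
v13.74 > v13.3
True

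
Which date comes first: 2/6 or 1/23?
1/23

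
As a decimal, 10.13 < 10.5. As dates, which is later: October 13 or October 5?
October 13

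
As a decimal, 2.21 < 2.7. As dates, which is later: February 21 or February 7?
February 21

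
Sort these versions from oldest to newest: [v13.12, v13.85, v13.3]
[v13.3, v13.12, v13.85]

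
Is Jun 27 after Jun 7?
Yes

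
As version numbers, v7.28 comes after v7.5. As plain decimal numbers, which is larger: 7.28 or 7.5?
7.5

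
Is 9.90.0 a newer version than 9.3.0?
Yes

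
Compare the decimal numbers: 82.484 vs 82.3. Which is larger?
82.484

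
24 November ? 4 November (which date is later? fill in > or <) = >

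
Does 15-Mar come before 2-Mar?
No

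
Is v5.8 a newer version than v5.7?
Yes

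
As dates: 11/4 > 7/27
True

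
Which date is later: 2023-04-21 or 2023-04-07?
2023-04-21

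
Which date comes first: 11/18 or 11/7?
11/7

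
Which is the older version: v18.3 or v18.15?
v18.3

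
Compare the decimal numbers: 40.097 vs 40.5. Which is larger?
40.5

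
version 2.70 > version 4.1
False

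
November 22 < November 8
False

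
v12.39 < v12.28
False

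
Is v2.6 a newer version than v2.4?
Yes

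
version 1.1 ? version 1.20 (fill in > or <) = <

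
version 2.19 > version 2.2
True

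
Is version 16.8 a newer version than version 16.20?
No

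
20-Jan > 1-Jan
True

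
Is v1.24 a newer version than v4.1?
No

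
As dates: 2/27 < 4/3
True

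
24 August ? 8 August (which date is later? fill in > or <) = >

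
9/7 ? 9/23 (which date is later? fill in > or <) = <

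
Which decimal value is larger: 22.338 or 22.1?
22.338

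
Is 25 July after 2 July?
Yes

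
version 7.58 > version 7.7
True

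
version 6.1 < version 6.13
True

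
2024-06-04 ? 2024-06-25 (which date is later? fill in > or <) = <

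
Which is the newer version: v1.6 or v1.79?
v1.79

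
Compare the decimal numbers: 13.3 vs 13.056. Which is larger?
13.3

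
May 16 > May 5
True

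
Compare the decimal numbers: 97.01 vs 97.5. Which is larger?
97.5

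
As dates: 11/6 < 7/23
False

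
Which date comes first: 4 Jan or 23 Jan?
4 Jan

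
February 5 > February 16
False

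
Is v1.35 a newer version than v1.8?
Yes. Version numbers are compared segment by segment as integers, not as decimals: minor version 35 > 8, so v1.35 > v1.8 (even though the decimal 1.35 < 1.8).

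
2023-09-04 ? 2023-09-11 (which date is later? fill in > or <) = <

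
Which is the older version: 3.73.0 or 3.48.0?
3.48.0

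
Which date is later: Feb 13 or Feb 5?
Feb 13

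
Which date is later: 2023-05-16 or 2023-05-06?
2023-05-16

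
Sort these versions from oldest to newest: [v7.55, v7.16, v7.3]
[v7.3, v7.16, v7.55]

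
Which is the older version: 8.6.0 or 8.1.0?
8.1.0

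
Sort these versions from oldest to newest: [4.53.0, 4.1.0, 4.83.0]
[4.1.0, 4.53.0, 4.83.0]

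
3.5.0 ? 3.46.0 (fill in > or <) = <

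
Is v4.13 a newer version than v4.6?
Yes. Version numbers are compared segment by segment as integers, not as decimals: minor version 13 > 6, so v4.13 > v4.6 (even though the decimal 4.13 < 4.6).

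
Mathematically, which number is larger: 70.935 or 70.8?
70.935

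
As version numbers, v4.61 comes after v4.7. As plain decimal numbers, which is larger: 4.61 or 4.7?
4.7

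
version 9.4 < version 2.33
False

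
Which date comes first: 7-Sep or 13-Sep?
7-Sep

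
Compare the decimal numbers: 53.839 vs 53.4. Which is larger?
53.839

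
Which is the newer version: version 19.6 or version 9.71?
version 19.6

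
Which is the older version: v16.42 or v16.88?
v16.42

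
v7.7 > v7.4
True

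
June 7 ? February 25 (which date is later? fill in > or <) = >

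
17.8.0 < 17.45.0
True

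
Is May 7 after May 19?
No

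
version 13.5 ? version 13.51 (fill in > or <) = <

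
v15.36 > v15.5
True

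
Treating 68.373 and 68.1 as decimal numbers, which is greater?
68.373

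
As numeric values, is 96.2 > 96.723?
False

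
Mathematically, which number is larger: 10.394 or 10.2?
10.394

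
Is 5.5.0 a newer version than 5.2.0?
Yes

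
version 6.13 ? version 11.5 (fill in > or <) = <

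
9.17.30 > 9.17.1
True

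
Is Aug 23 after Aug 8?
Yes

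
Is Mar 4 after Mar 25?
No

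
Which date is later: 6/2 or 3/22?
6/2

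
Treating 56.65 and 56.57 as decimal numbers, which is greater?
56.65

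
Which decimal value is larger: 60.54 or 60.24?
60.54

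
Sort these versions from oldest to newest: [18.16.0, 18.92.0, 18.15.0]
[18.15.0, 18.16.0, 18.92.0]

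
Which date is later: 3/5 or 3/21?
3/21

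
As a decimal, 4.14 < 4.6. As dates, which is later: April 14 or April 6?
April 14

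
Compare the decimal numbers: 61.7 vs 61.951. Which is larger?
61.951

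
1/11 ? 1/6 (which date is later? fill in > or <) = >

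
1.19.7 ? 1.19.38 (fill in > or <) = <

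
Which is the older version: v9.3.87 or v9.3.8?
v9.3.8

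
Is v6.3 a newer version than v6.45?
No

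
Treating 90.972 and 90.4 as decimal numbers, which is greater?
90.972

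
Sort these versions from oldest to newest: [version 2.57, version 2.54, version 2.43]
[version 2.43, version 2.54, version 2.57]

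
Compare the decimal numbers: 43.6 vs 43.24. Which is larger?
43.6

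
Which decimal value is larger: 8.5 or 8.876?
8.876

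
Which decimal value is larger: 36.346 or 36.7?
36.7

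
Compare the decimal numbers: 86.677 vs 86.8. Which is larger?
86.8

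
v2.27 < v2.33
True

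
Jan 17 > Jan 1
True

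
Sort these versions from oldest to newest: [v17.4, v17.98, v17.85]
[v17.4, v17.85, v17.98]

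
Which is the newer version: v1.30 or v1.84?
v1.84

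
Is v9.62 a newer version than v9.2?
Yes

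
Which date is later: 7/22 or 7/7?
7/22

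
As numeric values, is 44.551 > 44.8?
False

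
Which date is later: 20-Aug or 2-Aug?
20-Aug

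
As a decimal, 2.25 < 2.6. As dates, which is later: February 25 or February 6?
February 25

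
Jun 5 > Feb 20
True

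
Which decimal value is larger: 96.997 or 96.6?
96.997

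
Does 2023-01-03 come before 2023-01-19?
Yes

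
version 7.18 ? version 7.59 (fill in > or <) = <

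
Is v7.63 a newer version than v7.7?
Yes. Version numbers are compared segment by segment as integers, not as decimals: minor version 63 > 7, so v7.63 > v7.7 (even though the decimal 7.63 < 7.7).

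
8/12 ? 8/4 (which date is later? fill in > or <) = >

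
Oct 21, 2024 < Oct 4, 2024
False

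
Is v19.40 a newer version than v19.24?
Yes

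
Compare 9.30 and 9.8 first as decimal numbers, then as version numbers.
As decimals: 9.30 < 9.8. As versions: v9.30 > v9.8 (minor version 30 > 8).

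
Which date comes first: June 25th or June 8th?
June 8th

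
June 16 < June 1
False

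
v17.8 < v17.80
True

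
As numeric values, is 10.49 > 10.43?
True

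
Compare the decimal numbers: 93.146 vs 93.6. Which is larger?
93.6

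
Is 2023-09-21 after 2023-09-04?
Yes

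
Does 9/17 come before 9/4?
No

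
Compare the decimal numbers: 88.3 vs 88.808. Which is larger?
88.808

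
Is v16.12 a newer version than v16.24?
No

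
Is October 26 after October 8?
Yes. Day 26 comes after day 8 in October — this is a date comparison, not a decimal one (the decimal 10.26 would be smaller than 10.8).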